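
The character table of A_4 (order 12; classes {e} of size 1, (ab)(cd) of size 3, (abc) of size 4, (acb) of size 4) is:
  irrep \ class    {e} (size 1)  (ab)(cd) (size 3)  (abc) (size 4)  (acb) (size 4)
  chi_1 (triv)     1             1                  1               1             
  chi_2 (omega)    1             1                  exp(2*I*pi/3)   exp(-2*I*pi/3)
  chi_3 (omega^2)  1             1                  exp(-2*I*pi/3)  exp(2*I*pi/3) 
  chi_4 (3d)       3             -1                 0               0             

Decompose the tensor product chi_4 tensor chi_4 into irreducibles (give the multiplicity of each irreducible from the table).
chi_4 tensor chi_4 = chi_1 + chi_2 + chi_3 + 2*chi_4 (all other irreducibles have multiplicity 0).

Solution. The character of a tensor product is the pointwise product (chi_4 * chi_4)(C) = chi_4(C) * chi_4(C):
  {e}: (3)*(3), (ab)(cd): (-1)*(-1), (abc): (0)*(0), (acb): (0)*(0)
so (chi_4 * chi_4) takes values
  {e} -> 9, (ab)(cd) -> 1, (abc) -> 0, (acb) -> 0.
Now take the inner product of this character with each irreducible chi from the table, <chi_4*chi_4, chi> = (1/12) sum_C |C| (chi_4*chi_4)(C) conj(chi(C)):
  <chi_4*chi_4, chi_1> = (1/12)[1*(9)*conj(1) + 3*(1)*conj(1) + 4*(0)*conj(1) + 4*(0)*conj(1)]
      = (1/12)[(9) + (3) + (0) + (0)] = 12/12 = 1
  <chi_4*chi_4, chi_2> = (1/12)[1*(9)*conj(1) + 3*(1)*conj(1) + 4*(0)*conj(exp(2*I*pi/3)) + 4*(0)*conj(exp(-2*I*pi/3))]
      = (1/12)[(9) + (3) + (0) + (0)] = 12/12 = 1
  <chi_4*chi_4, chi_3> = (1/12)[1*(9)*conj(1) + 3*(1)*conj(1) + 4*(0)*conj(exp(-2*I*pi/3)) + 4*(0)*conj(exp(2*I*pi/3))]
      = (1/12)[(9) + (3) + (0) + (0)] = 12/12 = 1
  <chi_4*chi_4, chi_4> = (1/12)[1*(9)*conj(3) + 3*(1)*conj(-1) + 4*(0)*conj(0) + 4*(0)*conj(0)]
      = (1/12)[(27) + (-3) + (0) + (0)] = 24/12 = 2
(Exp terms are combined using exp(i*s)*conj(exp(i*t)) = exp(i*(s-t)), and sums of them are collapsed using the identity that for every m > 1 the m distinct m-th roots of unity sum to 0, e.g. 1 + exp(2*I*pi/3) + exp(-2*I*pi/3) = 0.)
Hence the multiplicities are chi_1: 1, chi_2: 1, chi_3: 1, chi_4: 2. Dimension check: dim(chi_4)*dim(chi_4) = 3*3 = 9 and sum (mult * dim) = 1*1 + 1*1 + 1*1 + 2*3 = 9.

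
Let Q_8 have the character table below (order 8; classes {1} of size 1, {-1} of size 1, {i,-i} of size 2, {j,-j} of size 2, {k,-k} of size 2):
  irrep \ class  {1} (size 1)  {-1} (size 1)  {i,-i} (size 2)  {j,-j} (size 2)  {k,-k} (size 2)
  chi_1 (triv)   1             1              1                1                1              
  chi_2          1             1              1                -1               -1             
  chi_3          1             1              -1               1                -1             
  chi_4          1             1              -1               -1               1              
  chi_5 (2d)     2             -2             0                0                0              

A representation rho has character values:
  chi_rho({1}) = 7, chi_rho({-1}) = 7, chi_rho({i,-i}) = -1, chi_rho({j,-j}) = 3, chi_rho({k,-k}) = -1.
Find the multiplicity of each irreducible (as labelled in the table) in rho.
Multiplicities: chi_1: 2, chi_2: 1, chi_3: 3, chi_4: 1, chi_5: 0.

Use <chi_rho, chi> = (1/|G|) sum_C |C| * chi_rho(C) * conj(chi(C)) with |G| = 8 for each irreducible chi in the table:
  <chi_rho, chi_1> = (1/8)[1*(7)*conj(1) + 1*(7)*conj(1) + 2*(-1)*conj(1) + 2*(3)*conj(1) + 2*(-1)*conj(1)]
      = (1/8)[(7) + (7) + (-2) + (6) + (-2)] = 16/8 = 2
  <chi_rho, chi_2> = (1/8)[1*(7)*conj(1) + 1*(7)*conj(1) + 2*(-1)*conj(1) + 2*(3)*conj(-1) + 2*(-1)*conj(-1)]
      = (1/8)[(7) + (7) + (-2) + (-6) + (2)] = 8/8 = 1
  <chi_rho, chi_3> = (1/8)[1*(7)*conj(1) + 1*(7)*conj(1) + 2*(-1)*conj(-1) + 2*(3)*conj(1) + 2*(-1)*conj(-1)]
      = (1/8)[(7) + (7) + (2) + (6) + (2)] = 24/8 = 3
  <chi_rho, chi_4> = (1/8)[1*(7)*conj(1) + 1*(7)*conj(1) + 2*(-1)*conj(-1) + 2*(3)*conj(-1) + 2*(-1)*conj(1)]
      = (1/8)[(7) + (7) + (2) + (-6) + (-2)] = 8/8 = 1
  <chi_rho, chi_5> = (1/8)[1*(7)*conj(2) + 1*(7)*conj(-2) + 2*(-1)*conj(0) + 2*(3)*conj(0) + 2*(-1)*conj(0)]
      = (1/8)[(14) + (-14) + (0) + (0) + (0)] = 0/8 = 0
Dimension check: dim(rho) = sum (mult * dim) = 2*1 + 1*1 + 3*1 + 1*1 + 0*2 = 7 = chi_rho(e) = 7.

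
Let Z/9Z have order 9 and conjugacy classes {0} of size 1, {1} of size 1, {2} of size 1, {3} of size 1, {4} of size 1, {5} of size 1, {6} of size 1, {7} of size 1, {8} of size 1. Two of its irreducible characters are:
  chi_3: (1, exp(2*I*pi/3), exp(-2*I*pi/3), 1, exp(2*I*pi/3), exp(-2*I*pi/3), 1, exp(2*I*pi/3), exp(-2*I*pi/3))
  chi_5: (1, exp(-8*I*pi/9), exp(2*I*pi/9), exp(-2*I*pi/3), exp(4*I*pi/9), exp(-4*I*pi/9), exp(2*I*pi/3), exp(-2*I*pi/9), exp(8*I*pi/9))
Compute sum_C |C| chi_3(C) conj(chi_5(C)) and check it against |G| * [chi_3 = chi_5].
Sum = 0; so <chi_3, chi_5> = 0 (distinct irreducibles are orthogonal).

Proof sketch: Compute term by term over conjugacy classes (|C| * chi_3(C) * conj(chi_5(C))):
  1*(1)*conj(1) + 1*(exp(2*I*pi/3))*conj(exp(-8*I*pi/9)) + 1*(exp(-2*I*pi/3))*conj(exp(2*I*pi/9)) + 1*(1)*conj(exp(-2*I*pi/3)) + 1*(exp(2*I*pi/3))*conj(exp(4*I*pi/9)) + 1*(exp(-2*I*pi/3))*conj(exp(-4*I*pi/9)) + 1*(1)*conj(exp(2*I*pi/3)) + 1*(exp(2*I*pi/3))*conj(exp(-2*I*pi/9)) + 1*(exp(-2*I*pi/3))*conj(exp(8*I*pi/9))
  = (1) + (exp(-4*I*pi/9)) + (exp(-8*I*pi/9)) + (exp(2*I*pi/3)) + (exp(2*I*pi/9)) + (exp(-2*I*pi/9)) + (exp(-2*I*pi/3)) + (exp(8*I*pi/9)) + (exp(4*I*pi/9))
  = 0.
(Exp terms are combined using exp(i*s)*conj(exp(i*t)) = exp(i*(s-t)), and sums of them are collapsed using the identity that for every m > 1 the m distinct m-th roots of unity sum to 0, e.g. 1 + exp(2*I*pi/3) + exp(-2*I*pi/3) = 0.)
Dividing by |G| = 9 gives 0/9 = 0, matching the row-orthogonality relation <chi_3, chi_5> = [chi_3 = chi_5].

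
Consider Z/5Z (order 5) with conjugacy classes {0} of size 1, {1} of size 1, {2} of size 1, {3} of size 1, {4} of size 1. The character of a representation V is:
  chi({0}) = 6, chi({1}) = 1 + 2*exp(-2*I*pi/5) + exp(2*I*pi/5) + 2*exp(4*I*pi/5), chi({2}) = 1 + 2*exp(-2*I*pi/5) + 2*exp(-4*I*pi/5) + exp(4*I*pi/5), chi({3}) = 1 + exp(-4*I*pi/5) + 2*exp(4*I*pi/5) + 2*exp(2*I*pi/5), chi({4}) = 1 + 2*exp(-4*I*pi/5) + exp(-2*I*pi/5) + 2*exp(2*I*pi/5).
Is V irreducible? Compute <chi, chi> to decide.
Not irreducible (reducible): <chi, chi> = 10 > 1.

<chi, chi> = (1/|G|) sum_C |C| * |chi(C)|^2 = (1/5)[1*|6|^2 + 1*|1 + 2*exp(-2*I*pi/5) + exp(2*I*pi/5) + 2*exp(4*I*pi/5)|^2 + 1*|1 + 2*exp(-2*I*pi/5) + 2*exp(-4*I*pi/5) + exp(4*I*pi/5)|^2 + 1*|1 + exp(-4*I*pi/5) + 2*exp(4*I*pi/5) + 2*exp(2*I*pi/5)|^2 + 1*|1 + 2*exp(-4*I*pi/5) + exp(-2*I*pi/5) + 2*exp(2*I*pi/5)|^2]
  = (1/5)[(36) + (10 + 5*exp(-2*I*pi/5) + 8*exp(-4*I*pi/5) + 8*exp(4*I*pi/5) + 5*exp(2*I*pi/5)) + (10 + 8*exp(-2*I*pi/5) + 5*exp(-4*I*pi/5) + 5*exp(4*I*pi/5) + 8*exp(2*I*pi/5)) + (10 + 8*exp(-2*I*pi/5) + 5*exp(-4*I*pi/5) + 5*exp(4*I*pi/5) + 8*exp(2*I*pi/5)) + (10 + 5*exp(-2*I*pi/5) + 8*exp(-4*I*pi/5) + 8*exp(4*I*pi/5) + 5*exp(2*I*pi/5))] = 50/5 = 10.
(Exp terms are combined using exp(i*s)*conj(exp(i*t)) = exp(i*(s-t)), and sums of them are collapsed using the identity that for every m > 1 the m distinct m-th roots of unity sum to 0, e.g. 1 + exp(2*I*pi/3) + exp(-2*I*pi/3) = 0.)
A character is irreducible iff <chi, chi> = 1, so this representation is reducible.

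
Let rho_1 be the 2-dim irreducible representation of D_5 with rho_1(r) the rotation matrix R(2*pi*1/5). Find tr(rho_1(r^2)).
chi_{rho_1}(r^2) = 2*cos(2*pi*1*2/5) = -sqrt(5)/2 - 1/2

Solution. rho_1(r^2) is rotation by angle 2*pi*1*2/5, whose trace is 2*cos(2*pi*1*2/5) = -sqrt(5)/2 - 1/2.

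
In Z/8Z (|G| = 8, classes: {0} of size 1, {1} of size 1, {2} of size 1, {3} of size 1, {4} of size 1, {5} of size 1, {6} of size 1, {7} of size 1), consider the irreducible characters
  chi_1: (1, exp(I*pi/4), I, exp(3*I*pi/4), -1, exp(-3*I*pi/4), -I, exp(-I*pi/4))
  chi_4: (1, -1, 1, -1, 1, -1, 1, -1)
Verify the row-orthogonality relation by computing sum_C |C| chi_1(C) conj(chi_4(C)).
Sum = 0; so <chi_1, chi_4> = 0 (distinct irreducibles are orthogonal).

Working: Compute term by term over conjugacy classes (|C| * chi_1(C) * conj(chi_4(C))):
  1*(1)*conj(1) + 1*(exp(I*pi/4))*conj(-1) + 1*(I)*conj(1) + 1*(exp(3*I*pi/4))*conj(-1) + 1*(-1)*conj(1) + 1*(exp(-3*I*pi/4))*conj(-1) + 1*(-I)*conj(1) + 1*(exp(-I*pi/4))*conj(-1)
  = (1) + (-exp(I*pi/4)) + (I) + (-exp(3*I*pi/4)) + (-1) + (-exp(-3*I*pi/4)) + (-I) + (-exp(-I*pi/4))
  = 0.
(Exp terms are combined using exp(i*s)*conj(exp(i*t)) = exp(i*(s-t)), and sums of them are collapsed using the identity that for every m > 1 the m distinct m-th roots of unity sum to 0, e.g. 1 + exp(2*I*pi/3) + exp(-2*I*pi/3) = 0.)
Dividing by |G| = 8 gives 0/8 = 0, matching the row-orthogonality relation <chi_1, chi_4> = [chi_1 = chi_4].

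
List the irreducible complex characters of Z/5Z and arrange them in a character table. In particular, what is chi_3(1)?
Character table of Z/5Z (irreps indexed chi_0,...,chi_4 with chi_k(m) = zeta_5^(k*m), zeta_5 = exp(2*pi*i/5)):
  irrep \ class  {0} (size 1)  {1} (size 1)    {2} (size 1)    {3} (size 1)    {4} (size 1)  
  chi_0          1             1               1               1               1             
  chi_1          1             exp(2*I*pi/5)   exp(4*I*pi/5)   exp(-4*I*pi/5)  exp(-2*I*pi/5)
  chi_2          1             exp(4*I*pi/5)   exp(-2*I*pi/5)  exp(2*I*pi/5)   exp(-4*I*pi/5)
  chi_3          1             exp(-4*I*pi/5)  exp(2*I*pi/5)   exp(-2*I*pi/5)  exp(4*I*pi/5) 
  chi_4          1             exp(-2*I*pi/5)  exp(-4*I*pi/5)  exp(4*I*pi/5)   exp(2*I*pi/5) 

Spot check: chi_3(1) = zeta_5^(3*1) = zeta_5^3 = exp(-4*I*pi/5).

Why: Z/5Z is abelian, so all 5 irreducible complex representations are 1-dimensional. They are given by chi_k(m) = zeta_5^(k*m) for k = 0,...,4. Row orthogonality: sum_m chi_k(m) conj(chi_l(m)) = 5 * [k = l].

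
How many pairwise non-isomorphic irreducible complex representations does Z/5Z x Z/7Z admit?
35

Proof sketch: The number of irreducible complex representations of a finite group equals its number of conjugacy classes. Z/5Z x Z/7Z is abelian of order 35, so every element is its own conjugacy class: 35 classes, so Z/5Z x Z/7Z (order 35) has exactly 35 irreducible complex representations.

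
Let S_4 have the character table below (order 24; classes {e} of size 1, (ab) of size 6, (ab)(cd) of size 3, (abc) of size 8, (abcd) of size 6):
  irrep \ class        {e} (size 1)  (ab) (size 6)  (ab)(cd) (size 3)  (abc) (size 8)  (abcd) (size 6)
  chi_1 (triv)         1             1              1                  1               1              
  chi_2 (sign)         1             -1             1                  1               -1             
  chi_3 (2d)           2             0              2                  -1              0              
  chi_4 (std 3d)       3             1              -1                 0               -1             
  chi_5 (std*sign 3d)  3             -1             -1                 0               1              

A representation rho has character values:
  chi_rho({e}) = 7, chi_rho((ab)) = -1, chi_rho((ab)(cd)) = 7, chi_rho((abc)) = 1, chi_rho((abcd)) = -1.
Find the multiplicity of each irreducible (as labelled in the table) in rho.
Multiplicities: chi_1: 1, chi_2: 2, chi_3: 2, chi_4: 0, chi_5: 0.

Solution. Use <chi_rho, chi> = (1/|G|) sum_C |C| * chi_rho(C) * conj(chi(C)) with |G| = 24 for each irreducible chi in the table:
  <chi_rho, chi_1> = (1/24)[1*(7)*conj(1) + 6*(-1)*conj(1) + 3*(7)*conj(1) + 8*(1)*conj(1) + 6*(-1)*conj(1)]
      = (1/24)[(7) + (-6) + (21) + (8) + (-6)] = 24/24 = 1
  <chi_rho, chi_2> = (1/24)[1*(7)*conj(1) + 6*(-1)*conj(-1) + 3*(7)*conj(1) + 8*(1)*conj(1) + 6*(-1)*conj(-1)]
      = (1/24)[(7) + (6) + (21) + (8) + (6)] = 48/24 = 2
  <chi_rho, chi_3> = (1/24)[1*(7)*conj(2) + 6*(-1)*conj(0) + 3*(7)*conj(2) + 8*(1)*conj(-1) + 6*(-1)*conj(0)]
      = (1/24)[(14) + (0) + (42) + (-8) + (0)] = 48/24 = 2
  <chi_rho, chi_4> = (1/24)[1*(7)*conj(3) + 6*(-1)*conj(1) + 3*(7)*conj(-1) + 8*(1)*conj(0) + 6*(-1)*conj(-1)]
      = (1/24)[(21) + (-6) + (-21) + (0) + (6)] = 0/24 = 0
  <chi_rho, chi_5> = (1/24)[1*(7)*conj(3) + 6*(-1)*conj(-1) + 3*(7)*conj(-1) + 8*(1)*conj(0) + 6*(-1)*conj(1)]
      = (1/24)[(21) + (6) + (-21) + (0) + (-6)] = 0/24 = 0
Dimension check: dim(rho) = sum (mult * dim) = 1*1 + 2*1 + 2*2 + 0*3 + 0*3 = 7 = chi_rho(e) = 7.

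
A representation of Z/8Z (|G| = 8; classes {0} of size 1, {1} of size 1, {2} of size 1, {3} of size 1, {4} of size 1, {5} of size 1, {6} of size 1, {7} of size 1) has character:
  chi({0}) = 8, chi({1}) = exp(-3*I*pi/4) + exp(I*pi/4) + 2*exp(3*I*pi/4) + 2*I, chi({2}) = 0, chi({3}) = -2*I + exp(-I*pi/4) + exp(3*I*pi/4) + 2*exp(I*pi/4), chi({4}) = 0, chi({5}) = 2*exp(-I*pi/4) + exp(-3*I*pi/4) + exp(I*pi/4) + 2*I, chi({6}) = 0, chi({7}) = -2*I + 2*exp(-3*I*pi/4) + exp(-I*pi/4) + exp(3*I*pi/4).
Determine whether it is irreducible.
Not irreducible (reducible): <chi, chi> = 12 > 1.

Solution. <chi, chi> = (1/|G|) sum_C |C| * |chi(C)|^2 = (1/8)[1*|8|^2 + 1*|exp(-3*I*pi/4) + exp(I*pi/4) + 2*exp(3*I*pi/4) + 2*I|^2 + 1*|0|^2 + 1*|-2*I + exp(-I*pi/4) + exp(3*I*pi/4) + 2*exp(I*pi/4)|^2 + 1*|0|^2 + 1*|2*exp(-I*pi/4) + exp(-3*I*pi/4) + exp(I*pi/4) + 2*I|^2 + 1*|0|^2 + 1*|-2*I + 2*exp(-3*I*pi/4) + exp(-I*pi/4) + exp(3*I*pi/4)|^2]
  = (1/8)[(64) + (8 - 2*exp(3*I*pi/4) + 2*exp(-I*pi/4) - 2*exp(-3*I*pi/4) + 2*exp(I*pi/4)) + (0) + (8 - 2*exp(I*pi/4) + 2*exp(-3*I*pi/4) - 2*exp(-I*pi/4) + 2*exp(3*I*pi/4)) + (0) + (8 - 2*exp(I*pi/4) + 2*exp(-3*I*pi/4) - 2*exp(-I*pi/4) + 2*exp(3*I*pi/4)) + (0) + (8 - 2*exp(3*I*pi/4) + 2*exp(-I*pi/4) - 2*exp(-3*I*pi/4) + 2*exp(I*pi/4))] = 96/8 = 12.
(Exp terms are combined using exp(i*s)*conj(exp(i*t)) = exp(i*(s-t)), and sums of them are collapsed using the identity that for every m > 1 the m distinct m-th roots of unity sum to 0, e.g. 1 + exp(2*I*pi/3) + exp(-2*I*pi/3) = 0.)
A character is irreducible iff <chi, chi> = 1, so this representation is reducible.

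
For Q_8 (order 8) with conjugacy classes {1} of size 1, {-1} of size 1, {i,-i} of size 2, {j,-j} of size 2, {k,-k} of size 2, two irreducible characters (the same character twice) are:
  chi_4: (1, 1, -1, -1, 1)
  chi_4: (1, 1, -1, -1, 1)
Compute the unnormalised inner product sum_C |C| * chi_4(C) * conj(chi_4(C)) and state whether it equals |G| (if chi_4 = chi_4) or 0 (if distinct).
Sum = 8 = |G| = 8; so <chi_4, chi_4> = 1 (norm-1 confirms irreducibility).

Argument: Compute term by term over conjugacy classes (|C| * chi_4(C) * conj(chi_4(C))):
  1*(1)*conj(1) + 1*(1)*conj(1) + 2*(-1)*conj(-1) + 2*(-1)*conj(-1) + 2*(1)*conj(1)
  = (1) + (1) + (2) + (2) + (2)
  = 8.
Dividing by |G| = 8 gives 8/8 = 1, matching the row-orthogonality relation <chi_4, chi_4> = [chi_4 = chi_4].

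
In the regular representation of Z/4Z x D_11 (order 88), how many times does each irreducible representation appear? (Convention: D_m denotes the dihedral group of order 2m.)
Each irreducible V_i of dimension d_i appears with multiplicity d_i, i.e. rho_reg = (direct sum over all irreducibles V_i) d_i V_i. The irreducible dimensions for Z/4Z x D_11 are 1, 1, 1, 1, 1, 1, 1, 1, 2, 2, 2, 2, 2, 2, 2, 2, 2, 2, 2, 2, 2, 2, 2, 2, 2, 2, 2, 2: 8 irreducibles of dimension 1, each with multiplicity 1; 20 irreducibles of dimension 2, each with multiplicity 2. Total dimension 8*1*1 + 20*2*2 = 88 = |G|.

Derivation: General theorem: in the regular representation of a finite group G, each irreducible appears with multiplicity equal to its dimension. Check: dim(rho_reg) = sum d_i^2 = 1 + 1 + 1 + 1 + 1 + 1 + 1 + 1 + 4 + 4 + 4 + 4 + 4 + 4 + 4 + 4 + 4 + 4 + 4 + 4 + 4 + 4 + 4 + 4 + 4 + 4 + 4 + 4 = 88 = |G|.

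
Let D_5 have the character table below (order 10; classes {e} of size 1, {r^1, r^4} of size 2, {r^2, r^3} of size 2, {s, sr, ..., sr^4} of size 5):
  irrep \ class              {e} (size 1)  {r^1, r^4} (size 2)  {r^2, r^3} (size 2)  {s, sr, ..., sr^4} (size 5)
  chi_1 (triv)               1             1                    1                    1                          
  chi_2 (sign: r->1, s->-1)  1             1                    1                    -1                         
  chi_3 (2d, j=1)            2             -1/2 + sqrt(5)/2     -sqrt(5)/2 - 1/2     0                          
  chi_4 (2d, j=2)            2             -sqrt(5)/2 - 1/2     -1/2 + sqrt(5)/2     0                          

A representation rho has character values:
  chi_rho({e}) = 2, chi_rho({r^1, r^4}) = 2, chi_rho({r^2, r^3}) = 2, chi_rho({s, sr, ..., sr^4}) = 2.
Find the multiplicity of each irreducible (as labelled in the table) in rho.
Multiplicities: chi_1: 2, chi_2: 0, chi_3: 0, chi_4: 0.

Why: Use <chi_rho, chi> = (1/|G|) sum_C |C| * chi_rho(C) * conj(chi(C)) with |G| = 10 for each irreducible chi in the table:
  <chi_rho, chi_1> = (1/10)[1*(2)*conj(1) + 2*(2)*conj(1) + 2*(2)*conj(1) + 5*(2)*conj(1)]
      = (1/10)[(2) + (4) + (4) + (10)] = 20/10 = 2
  <chi_rho, chi_2> = (1/10)[1*(2)*conj(1) + 2*(2)*conj(1) + 2*(2)*conj(1) + 5*(2)*conj(-1)]
      = (1/10)[(2) + (4) + (4) + (-10)] = 0/10 = 0
  <chi_rho, chi_3> = (1/10)[1*(2)*conj(2) + 2*(2)*conj(-1/2 + sqrt(5)/2) + 2*(2)*conj(-sqrt(5)/2 - 1/2) + 5*(2)*conj(0)]
      = (1/10)[(4) + (-2 + 2*sqrt(5)) + (-2*sqrt(5) - 2) + (0)] = 0/10 = 0
  <chi_rho, chi_4> = (1/10)[1*(2)*conj(2) + 2*(2)*conj(-sqrt(5)/2 - 1/2) + 2*(2)*conj(-1/2 + sqrt(5)/2) + 5*(2)*conj(0)]
      = (1/10)[(4) + (-2*sqrt(5) - 2) + (-2 + 2*sqrt(5)) + (0)] = 0/10 = 0
Dimension check: dim(rho) = sum (mult * dim) = 2*1 + 0*1 + 0*2 + 0*2 = 2 = chi_rho(e) = 2.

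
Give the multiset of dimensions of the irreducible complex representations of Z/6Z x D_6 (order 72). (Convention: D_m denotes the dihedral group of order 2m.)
Dimensions: 1, 1, 1, 1, 1, 1, 1, 1, 1, 1, 1, 1, 1, 1, 1, 1, 1, 1, 1, 1, 1, 1, 1, 1, 2, 2, 2, 2, 2, 2, 2, 2, 2, 2, 2, 2

Derivation: There are 36 irreducibles (= number of conjugacy classes). Their dimensions d_i satisfy sum d_i^2 = |G| = 72: 1 + 1 + 1 + 1 + 1 + 1 + 1 + 1 + 1 + 1 + 1 + 1 + 1 + 1 + 1 + 1 + 1 + 1 + 1 + 1 + 1 + 1 + 1 + 1 + 4 + 4 + 4 + 4 + 4 + 4 + 4 + 4 + 4 + 4 + 4 + 4 = 72. (For the product with Z/6Z: each of the 6 1-dim characters of Z/6Z tensors with each irrep of D_6, giving 6 copies of each D_6-dimension.)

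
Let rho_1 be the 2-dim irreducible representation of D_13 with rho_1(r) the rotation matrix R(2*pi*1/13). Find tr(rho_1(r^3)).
chi_{rho_1}(r^3) = 2*cos(2*pi*1*3/13) = 2*cos(6*pi/13)

Argument: rho_1(r^3) is rotation by angle 2*pi*1*3/13, whose trace is 2*cos(2*pi*1*3/13) = 2*cos(6*pi/13).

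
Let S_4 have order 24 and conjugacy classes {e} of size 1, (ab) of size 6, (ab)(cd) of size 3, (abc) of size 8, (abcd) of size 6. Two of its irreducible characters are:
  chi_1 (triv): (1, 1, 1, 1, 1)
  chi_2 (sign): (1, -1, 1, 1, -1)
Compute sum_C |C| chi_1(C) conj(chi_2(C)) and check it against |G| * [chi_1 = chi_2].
Sum = 0; so <chi_1, chi_2> = 0 (distinct irreducibles are orthogonal).

Working: Compute term by term over conjugacy classes (|C| * chi_1(C) * conj(chi_2(C))):
  1*(1)*conj(1) + 6*(1)*conj(-1) + 3*(1)*conj(1) + 8*(1)*conj(1) + 6*(1)*conj(-1)
  = (1) + (-6) + (3) + (8) + (-6)
  = 0.
Dividing by |G| = 24 gives 0/24 = 0, matching the row-orthogonality relation <chi_1, chi_2> = [chi_1 = chi_2].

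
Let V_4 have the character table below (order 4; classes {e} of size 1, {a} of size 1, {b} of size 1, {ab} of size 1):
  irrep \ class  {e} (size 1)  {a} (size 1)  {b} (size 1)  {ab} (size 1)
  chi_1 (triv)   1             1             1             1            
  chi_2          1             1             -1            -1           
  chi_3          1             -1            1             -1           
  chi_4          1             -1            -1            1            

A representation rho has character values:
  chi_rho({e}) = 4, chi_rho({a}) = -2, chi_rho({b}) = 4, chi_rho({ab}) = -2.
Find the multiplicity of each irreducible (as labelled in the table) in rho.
Multiplicities: chi_1: 1, chi_2: 0, chi_3: 3, chi_4: 0.

Proof sketch: Use <chi_rho, chi> = (1/|G|) sum_C |C| * chi_rho(C) * conj(chi(C)) with |G| = 4 for each irreducible chi in the table:
  <chi_rho, chi_1> = (1/4)[1*(4)*conj(1) + 1*(-2)*conj(1) + 1*(4)*conj(1) + 1*(-2)*conj(1)]
      = (1/4)[(4) + (-2) + (4) + (-2)] = 4/4 = 1
  <chi_rho, chi_2> = (1/4)[1*(4)*conj(1) + 1*(-2)*conj(1) + 1*(4)*conj(-1) + 1*(-2)*conj(-1)]
      = (1/4)[(4) + (-2) + (-4) + (2)] = 0/4 = 0
  <chi_rho, chi_3> = (1/4)[1*(4)*conj(1) + 1*(-2)*conj(-1) + 1*(4)*conj(1) + 1*(-2)*conj(-1)]
      = (1/4)[(4) + (2) + (4) + (2)] = 12/4 = 3
  <chi_rho, chi_4> = (1/4)[1*(4)*conj(1) + 1*(-2)*conj(-1) + 1*(4)*conj(-1) + 1*(-2)*conj(1)]
      = (1/4)[(4) + (2) + (-4) + (-2)] = 0/4 = 0
Dimension check: dim(rho) = sum (mult * dim) = 1*1 + 0*1 + 3*1 + 0*1 = 4 = chi_rho(e) = 4.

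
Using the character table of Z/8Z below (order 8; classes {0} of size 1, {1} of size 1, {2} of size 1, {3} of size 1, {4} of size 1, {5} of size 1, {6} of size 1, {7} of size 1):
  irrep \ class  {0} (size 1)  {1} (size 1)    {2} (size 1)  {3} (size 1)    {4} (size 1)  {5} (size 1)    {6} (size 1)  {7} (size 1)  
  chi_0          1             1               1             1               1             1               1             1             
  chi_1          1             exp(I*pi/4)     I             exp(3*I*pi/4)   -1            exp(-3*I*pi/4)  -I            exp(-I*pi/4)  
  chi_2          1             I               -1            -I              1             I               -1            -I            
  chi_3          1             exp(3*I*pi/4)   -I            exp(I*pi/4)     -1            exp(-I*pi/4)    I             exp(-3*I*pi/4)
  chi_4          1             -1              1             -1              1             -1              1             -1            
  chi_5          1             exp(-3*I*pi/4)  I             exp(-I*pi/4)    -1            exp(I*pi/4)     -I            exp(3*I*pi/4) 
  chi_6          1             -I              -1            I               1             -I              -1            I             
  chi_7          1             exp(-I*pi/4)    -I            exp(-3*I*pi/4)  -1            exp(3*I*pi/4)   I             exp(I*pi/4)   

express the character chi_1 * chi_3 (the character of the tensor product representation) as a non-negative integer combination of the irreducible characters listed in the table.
chi_1 tensor chi_3 = chi_4 (all other irreducibles have multiplicity 0).

Explanation: The character of a tensor product is the pointwise product (chi_1 * chi_3)(C) = chi_1(C) * chi_3(C):
  {0}: (1)*(1), {1}: (exp(I*pi/4))*(exp(3*I*pi/4)), {2}: (I)*(-I), {3}: (exp(3*I*pi/4))*(exp(I*pi/4)), {4}: (-1)*(-1), {5}: (exp(-3*I*pi/4))*(exp(-I*pi/4)), {6}: (-I)*(I), {7}: (exp(-I*pi/4))*(exp(-3*I*pi/4))
so (chi_1 * chi_3) takes values
  {0} -> 1, {1} -> -1, {2} -> 1, {3} -> -1, {4} -> 1, {5} -> -1, {6} -> 1, {7} -> -1.
Now take the inner product of this character with each irreducible chi from the table, <chi_1*chi_3, chi> = (1/8) sum_C |C| (chi_1*chi_3)(C) conj(chi(C)):
  <chi_1*chi_3, chi_0> = (1/8)[1*(1)*conj(1) + 1*(-1)*conj(1) + 1*(1)*conj(1) + 1*(-1)*conj(1) + 1*(1)*conj(1) + 1*(-1)*conj(1) + 1*(1)*conj(1) + 1*(-1)*conj(1)]
      = (1/8)[(1) + (-1) + (1) + (-1) + (1) + (-1) + (1) + (-1)] = 0/8 = 0
  <chi_1*chi_3, chi_1> = (1/8)[1*(1)*conj(1) + 1*(-1)*conj(exp(I*pi/4)) + 1*(1)*conj(I) + 1*(-1)*conj(exp(3*I*pi/4)) + 1*(1)*conj(-1) + 1*(-1)*conj(exp(-3*I*pi/4)) + 1*(1)*conj(-I) + 1*(-1)*conj(exp(-I*pi/4))]
      = (1/8)[(1) + (-exp(-I*pi/4)) + (-I) + (-exp(-3*I*pi/4)) + (-1) + (-exp(3*I*pi/4)) + (I) + (-exp(I*pi/4))] = 0/8 = 0
  <chi_1*chi_3, chi_2> = (1/8)[1*(1)*conj(1) + 1*(-1)*conj(I) + 1*(1)*conj(-1) + 1*(-1)*conj(-I) + 1*(1)*conj(1) + 1*(-1)*conj(I) + 1*(1)*conj(-1) + 1*(-1)*conj(-I)]
      = (1/8)[(1) + (I) + (-1) + (-I) + (1) + (I) + (-1) + (-I)] = 0/8 = 0
  <chi_1*chi_3, chi_3> = (1/8)[1*(1)*conj(1) + 1*(-1)*conj(exp(3*I*pi/4)) + 1*(1)*conj(-I) + 1*(-1)*conj(exp(I*pi/4)) + 1*(1)*conj(-1) + 1*(-1)*conj(exp(-I*pi/4)) + 1*(1)*conj(I) + 1*(-1)*conj(exp(-3*I*pi/4))]
      = (1/8)[(1) + (-exp(-3*I*pi/4)) + (I) + (-exp(-I*pi/4)) + (-1) + (-exp(I*pi/4)) + (-I) + (-exp(3*I*pi/4))] = 0/8 = 0
  <chi_1*chi_3, chi_4> = (1/8)[1*(1)*conj(1) + 1*(-1)*conj(-1) + 1*(1)*conj(1) + 1*(-1)*conj(-1) + 1*(1)*conj(1) + 1*(-1)*conj(-1) + 1*(1)*conj(1) + 1*(-1)*conj(-1)]
      = (1/8)[(1) + (1) + (1) + (1) + (1) + (1) + (1) + (1)] = 8/8 = 1
  <chi_1*chi_3, chi_5> = (1/8)[1*(1)*conj(1) + 1*(-1)*conj(exp(-3*I*pi/4)) + 1*(1)*conj(I) + 1*(-1)*conj(exp(-I*pi/4)) + 1*(1)*conj(-1) + 1*(-1)*conj(exp(I*pi/4)) + 1*(1)*conj(-I) + 1*(-1)*conj(exp(3*I*pi/4))]
      = (1/8)[(1) + (-exp(3*I*pi/4)) + (-I) + (-exp(I*pi/4)) + (-1) + (-exp(-I*pi/4)) + (I) + (-exp(-3*I*pi/4))] = 0/8 = 0
  <chi_1*chi_3, chi_6> = (1/8)[1*(1)*conj(1) + 1*(-1)*conj(-I) + 1*(1)*conj(-1) + 1*(-1)*conj(I) + 1*(1)*conj(1) + 1*(-1)*conj(-I) + 1*(1)*conj(-1) + 1*(-1)*conj(I)]
      = (1/8)[(1) + (-I) + (-1) + (I) + (1) + (-I) + (-1) + (I)] = 0/8 = 0
  <chi_1*chi_3, chi_7> = (1/8)[1*(1)*conj(1) + 1*(-1)*conj(exp(-I*pi/4)) + 1*(1)*conj(-I) + 1*(-1)*conj(exp(-3*I*pi/4)) + 1*(1)*conj(-1) + 1*(-1)*conj(exp(3*I*pi/4)) + 1*(1)*conj(I) + 1*(-1)*conj(exp(I*pi/4))]
      = (1/8)[(1) + (-exp(I*pi/4)) + (I) + (-exp(3*I*pi/4)) + (-1) + (-exp(-3*I*pi/4)) + (-I) + (-exp(-I*pi/4))] = 0/8 = 0
(Exp terms are combined using exp(i*s)*conj(exp(i*t)) = exp(i*(s-t)), and sums of them are collapsed using the identity that for every m > 1 the m distinct m-th roots of unity sum to 0, e.g. 1 + exp(2*I*pi/3) + exp(-2*I*pi/3) = 0.)
Hence the multiplicities are chi_4: 1. Dimension check: dim(chi_1)*dim(chi_3) = 1*1 = 1 and sum (mult * dim) = 1*1 = 1.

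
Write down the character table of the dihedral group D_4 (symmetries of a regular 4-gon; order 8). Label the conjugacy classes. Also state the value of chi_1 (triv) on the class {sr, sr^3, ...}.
Conjugacy classes: {e} of size 1, {r^2} of size 1, {r^1, r^3} of size 2, {s, sr^2, ...} of size 2, {sr, sr^3, ...} of size 2.
Character table:
  irrep \ class              {e} (size 1)  {r^2} (size 1)  {r^1, r^3} (size 2)  {s, sr^2, ...} (size 2)  {sr, sr^3, ...} (size 2)
  chi_1 (triv)               1             1               1                    1                        1                       
  chi_2 (sign: r->1, s->-1)  1             1               1                    -1                       -1                      
  chi_3 (r->-1, s->1)        1             1               -1                   1                        -1                      
  chi_4 (r->-1, s->-1)       1             1               -1                   -1                       1                       
  chi_5 (2d, j=1)            2             -2              0                    0                        0                       

Spot check: chi_1 (triv) on {sr, sr^3, ...} = 1.

Justification: D_4 has order 2*4 = 8 with 5 conjugacy classes, hence 5 irreducibles. Sum of squared dims 1 + 1 + 1 + 1 + 4 = 8 = |G|. Linear characters come from the abelianisation; the 2-dimensional irreps have character r^k -> 2*cos(2*pi*j*k/4), reflections -> 0.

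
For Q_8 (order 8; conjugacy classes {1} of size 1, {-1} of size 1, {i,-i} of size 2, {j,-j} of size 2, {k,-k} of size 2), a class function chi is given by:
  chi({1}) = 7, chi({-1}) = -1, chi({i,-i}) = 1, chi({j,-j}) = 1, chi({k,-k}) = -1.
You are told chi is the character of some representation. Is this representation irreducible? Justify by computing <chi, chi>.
Not irreducible (reducible): <chi, chi> = 7 > 1.

Working: <chi, chi> = (1/|G|) sum_C |C| * |chi(C)|^2 = (1/8)[1*|7|^2 + 1*|-1|^2 + 2*|1|^2 + 2*|1|^2 + 2*|-1|^2]
  = (1/8)[(49) + (1) + (2) + (2) + (2)] = 56/8 = 7.
A character is irreducible iff <chi, chi> = 1, so this representation is reducible.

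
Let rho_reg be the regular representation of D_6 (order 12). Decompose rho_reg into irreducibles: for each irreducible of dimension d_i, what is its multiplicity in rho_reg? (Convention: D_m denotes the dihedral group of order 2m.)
Each irreducible V_i of dimension d_i appears with multiplicity d_i, i.e. rho_reg = (direct sum over all irreducibles V_i) d_i V_i. The irreducible dimensions for D_6 are 1, 1, 1, 1, 2, 2: 4 irreducibles of dimension 1, each with multiplicity 1; 2 irreducibles of dimension 2, each with multiplicity 2. Total dimension 4*1*1 + 2*2*2 = 12 = |G|.

Details: General theorem: in the regular representation of a finite group G, each irreducible appears with multiplicity equal to its dimension. Check: dim(rho_reg) = sum d_i^2 = 1 + 1 + 1 + 1 + 4 + 4 = 12 = |G|.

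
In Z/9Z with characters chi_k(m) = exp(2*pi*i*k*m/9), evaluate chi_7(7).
chi_7(7) = zeta_9^49 = exp(8*I*pi/9)

Explanation: chi_7(7) = zeta_9^(7*7) = zeta_9^49. Since zeta_9^9 = 1, this equals zeta_9^4 = exp(2*pi*i*4/9) = exp(8*I*pi/9).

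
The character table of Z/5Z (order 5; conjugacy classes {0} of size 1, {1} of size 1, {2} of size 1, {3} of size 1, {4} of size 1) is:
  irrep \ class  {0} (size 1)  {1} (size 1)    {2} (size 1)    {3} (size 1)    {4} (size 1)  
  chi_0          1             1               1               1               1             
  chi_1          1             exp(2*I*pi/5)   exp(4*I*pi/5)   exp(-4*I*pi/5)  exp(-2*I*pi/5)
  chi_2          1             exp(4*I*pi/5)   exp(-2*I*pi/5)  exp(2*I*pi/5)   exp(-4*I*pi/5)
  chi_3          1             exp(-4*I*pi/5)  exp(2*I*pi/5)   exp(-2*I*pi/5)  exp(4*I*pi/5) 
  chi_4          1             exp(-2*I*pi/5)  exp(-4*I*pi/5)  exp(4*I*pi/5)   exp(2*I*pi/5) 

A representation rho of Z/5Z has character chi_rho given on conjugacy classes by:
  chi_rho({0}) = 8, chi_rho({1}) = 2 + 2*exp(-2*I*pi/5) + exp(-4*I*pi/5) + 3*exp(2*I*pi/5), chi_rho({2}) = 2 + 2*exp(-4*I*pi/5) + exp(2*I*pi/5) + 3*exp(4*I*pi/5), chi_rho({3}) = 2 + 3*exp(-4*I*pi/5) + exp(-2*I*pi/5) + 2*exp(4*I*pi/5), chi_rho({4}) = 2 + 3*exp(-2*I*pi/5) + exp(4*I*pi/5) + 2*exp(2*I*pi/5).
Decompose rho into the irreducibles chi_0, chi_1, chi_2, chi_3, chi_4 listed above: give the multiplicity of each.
Multiplicities: chi_0: 2, chi_1: 3, chi_2: 0, chi_3: 1, chi_4: 2.

Use <chi_rho, chi> = (1/|G|) sum_C |C| * chi_rho(C) * conj(chi(C)) with |G| = 5 for each irreducible chi in the table:
  <chi_rho, chi_0> = (1/5)[1*(8)*conj(1) + 1*(2 + 2*exp(-2*I*pi/5) + exp(-4*I*pi/5) + 3*exp(2*I*pi/5))*conj(1) + 1*(2 + 2*exp(-4*I*pi/5) + exp(2*I*pi/5) + 3*exp(4*I*pi/5))*conj(1) + 1*(2 + 3*exp(-4*I*pi/5) + exp(-2*I*pi/5) + 2*exp(4*I*pi/5))*conj(1) + 1*(2 + 3*exp(-2*I*pi/5) + exp(4*I*pi/5) + 2*exp(2*I*pi/5))*conj(1)]
      = (1/5)[(8) + (2 + 2*exp(-2*I*pi/5) + exp(-4*I*pi/5) + 3*exp(2*I*pi/5)) + (2 + 2*exp(-4*I*pi/5) + exp(2*I*pi/5) + 3*exp(4*I*pi/5)) + (2 + 3*exp(-4*I*pi/5) + exp(-2*I*pi/5) + 2*exp(4*I*pi/5)) + (2 + 3*exp(-2*I*pi/5) + exp(4*I*pi/5) + 2*exp(2*I*pi/5))] = 10/5 = 2
  <chi_rho, chi_1> = (1/5)[1*(8)*conj(1) + 1*(2 + 2*exp(-2*I*pi/5) + exp(-4*I*pi/5) + 3*exp(2*I*pi/5))*conj(exp(2*I*pi/5)) + 1*(2 + 2*exp(-4*I*pi/5) + exp(2*I*pi/5) + 3*exp(4*I*pi/5))*conj(exp(4*I*pi/5)) + 1*(2 + 3*exp(-4*I*pi/5) + exp(-2*I*pi/5) + 2*exp(4*I*pi/5))*conj(exp(-4*I*pi/5)) + 1*(2 + 3*exp(-2*I*pi/5) + exp(4*I*pi/5) + 2*exp(2*I*pi/5))*conj(exp(-2*I*pi/5))]
      = (1/5)[(8) + (3 + 2*exp(-2*I*pi/5) + 2*exp(-4*I*pi/5) + exp(4*I*pi/5)) + (3 + 2*exp(-4*I*pi/5) + exp(-2*I*pi/5) + 2*exp(2*I*pi/5)) + (3 + 2*exp(-2*I*pi/5) + exp(2*I*pi/5) + 2*exp(4*I*pi/5)) + (3 + exp(-4*I*pi/5) + 2*exp(4*I*pi/5) + 2*exp(2*I*pi/5))] = 15/5 = 3
  <chi_rho, chi_2> = (1/5)[1*(8)*conj(1) + 1*(2 + 2*exp(-2*I*pi/5) + exp(-4*I*pi/5) + 3*exp(2*I*pi/5))*conj(exp(4*I*pi/5)) + 1*(2 + 2*exp(-4*I*pi/5) + exp(2*I*pi/5) + 3*exp(4*I*pi/5))*conj(exp(-2*I*pi/5)) + 1*(2 + 3*exp(-4*I*pi/5) + exp(-2*I*pi/5) + 2*exp(4*I*pi/5))*conj(exp(2*I*pi/5)) + 1*(2 + 3*exp(-2*I*pi/5) + exp(4*I*pi/5) + 2*exp(2*I*pi/5))*conj(exp(-4*I*pi/5))]
      = (1/5)[(8) + (3*exp(-2*I*pi/5) + 2*exp(-4*I*pi/5) + exp(2*I*pi/5) + 2*exp(4*I*pi/5)) + (2*exp(-2*I*pi/5) + 3*exp(-4*I*pi/5) + exp(4*I*pi/5) + 2*exp(2*I*pi/5)) + (2*exp(-2*I*pi/5) + exp(-4*I*pi/5) + 3*exp(4*I*pi/5) + 2*exp(2*I*pi/5)) + (2*exp(-4*I*pi/5) + exp(-2*I*pi/5) + 2*exp(4*I*pi/5) + 3*exp(2*I*pi/5))] = 0/5 = 0
  <chi_rho, chi_3> = (1/5)[1*(8)*conj(1) + 1*(2 + 2*exp(-2*I*pi/5) + exp(-4*I*pi/5) + 3*exp(2*I*pi/5))*conj(exp(-4*I*pi/5)) + 1*(2 + 2*exp(-4*I*pi/5) + exp(2*I*pi/5) + 3*exp(4*I*pi/5))*conj(exp(2*I*pi/5)) + 1*(2 + 3*exp(-4*I*pi/5) + exp(-2*I*pi/5) + 2*exp(4*I*pi/5))*conj(exp(-2*I*pi/5)) + 1*(2 + 3*exp(-2*I*pi/5) + exp(4*I*pi/5) + 2*exp(2*I*pi/5))*conj(exp(4*I*pi/5))]
      = (1/5)[(8) + (1 + 3*exp(-4*I*pi/5) + 2*exp(4*I*pi/5) + 2*exp(2*I*pi/5)) + (1 + 2*exp(-2*I*pi/5) + 2*exp(4*I*pi/5) + 3*exp(2*I*pi/5)) + (1 + 3*exp(-2*I*pi/5) + 2*exp(-4*I*pi/5) + 2*exp(2*I*pi/5)) + (1 + 2*exp(-2*I*pi/5) + 2*exp(-4*I*pi/5) + 3*exp(4*I*pi/5))] = 5/5 = 1
  <chi_rho, chi_4> = (1/5)[1*(8)*conj(1) + 1*(2 + 2*exp(-2*I*pi/5) + exp(-4*I*pi/5) + 3*exp(2*I*pi/5))*conj(exp(-2*I*pi/5)) + 1*(2 + 2*exp(-4*I*pi/5) + exp(2*I*pi/5) + 3*exp(4*I*pi/5))*conj(exp(-4*I*pi/5)) + 1*(2 + 3*exp(-4*I*pi/5) + exp(-2*I*pi/5) + 2*exp(4*I*pi/5))*conj(exp(4*I*pi/5)) + 1*(2 + 3*exp(-2*I*pi/5) + exp(4*I*pi/5) + 2*exp(2*I*pi/5))*conj(exp(2*I*pi/5))]
      = (1/5)[(8) + (2 + exp(-2*I*pi/5) + 3*exp(4*I*pi/5) + 2*exp(2*I*pi/5)) + (2 + 3*exp(-2*I*pi/5) + exp(-4*I*pi/5) + 2*exp(4*I*pi/5)) + (2 + 2*exp(-4*I*pi/5) + exp(4*I*pi/5) + 3*exp(2*I*pi/5)) + (2 + 2*exp(-2*I*pi/5) + 3*exp(-4*I*pi/5) + exp(2*I*pi/5))] = 10/5 = 2
(Exp terms are combined using exp(i*s)*conj(exp(i*t)) = exp(i*(s-t)), and sums of them are collapsed using the identity that for every m > 1 the m distinct m-th roots of unity sum to 0, e.g. 1 + exp(2*I*pi/3) + exp(-2*I*pi/3) = 0.)
Dimension check: dim(rho) = sum (mult * dim) = 2*1 + 3*1 + 0*1 + 1*1 + 2*1 = 8 = chi_rho(e) = 8.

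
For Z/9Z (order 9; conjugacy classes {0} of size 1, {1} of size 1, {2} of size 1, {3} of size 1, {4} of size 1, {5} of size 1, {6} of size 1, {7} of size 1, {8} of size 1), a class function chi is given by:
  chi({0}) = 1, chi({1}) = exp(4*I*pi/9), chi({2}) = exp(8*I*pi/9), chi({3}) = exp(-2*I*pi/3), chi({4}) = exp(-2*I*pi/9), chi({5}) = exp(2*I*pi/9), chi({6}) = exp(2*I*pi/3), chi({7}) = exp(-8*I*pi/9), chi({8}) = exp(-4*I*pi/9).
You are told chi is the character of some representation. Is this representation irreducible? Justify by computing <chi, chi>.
Irreducible: <chi, chi> = 1.

Derivation: <chi, chi> = (1/|G|) sum_C |C| * |chi(C)|^2 = (1/9)[1*|1|^2 + 1*|exp(4*I*pi/9)|^2 + 1*|exp(8*I*pi/9)|^2 + 1*|exp(-2*I*pi/3)|^2 + 1*|exp(-2*I*pi/9)|^2 + 1*|exp(2*I*pi/9)|^2 + 1*|exp(2*I*pi/3)|^2 + 1*|exp(-8*I*pi/9)|^2 + 1*|exp(-4*I*pi/9)|^2]
  = (1/9)[(1) + (1) + (1) + (1) + (1) + (1) + (1) + (1) + (1)] = 9/9 = 1.
(Exp terms are combined using exp(i*s)*conj(exp(i*t)) = exp(i*(s-t)), and sums of them are collapsed using the identity that for every m > 1 the m distinct m-th roots of unity sum to 0, e.g. 1 + exp(2*I*pi/3) + exp(-2*I*pi/3) = 0.)
A character is irreducible iff <chi, chi> = 1, so this representation is irreducible.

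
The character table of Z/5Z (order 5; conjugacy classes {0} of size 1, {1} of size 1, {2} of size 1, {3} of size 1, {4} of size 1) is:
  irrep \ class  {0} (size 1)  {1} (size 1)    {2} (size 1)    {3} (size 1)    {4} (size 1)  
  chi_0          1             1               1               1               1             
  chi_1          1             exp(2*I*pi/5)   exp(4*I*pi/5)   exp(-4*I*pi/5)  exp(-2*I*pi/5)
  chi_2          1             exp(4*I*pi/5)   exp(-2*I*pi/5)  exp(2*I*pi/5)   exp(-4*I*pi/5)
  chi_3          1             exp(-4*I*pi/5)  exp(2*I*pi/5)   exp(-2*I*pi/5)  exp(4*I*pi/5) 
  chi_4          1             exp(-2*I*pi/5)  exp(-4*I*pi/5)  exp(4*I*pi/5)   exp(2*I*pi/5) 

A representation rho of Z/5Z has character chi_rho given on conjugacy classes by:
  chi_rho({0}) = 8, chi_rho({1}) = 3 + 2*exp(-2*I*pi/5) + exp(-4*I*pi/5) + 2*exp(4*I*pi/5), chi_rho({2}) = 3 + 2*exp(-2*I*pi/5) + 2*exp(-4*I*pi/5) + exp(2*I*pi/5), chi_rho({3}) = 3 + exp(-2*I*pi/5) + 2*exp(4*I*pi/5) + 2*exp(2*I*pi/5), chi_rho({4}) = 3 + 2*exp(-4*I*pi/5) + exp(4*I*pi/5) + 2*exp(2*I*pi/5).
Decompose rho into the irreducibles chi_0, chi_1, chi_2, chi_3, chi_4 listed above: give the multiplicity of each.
Multiplicities: chi_0: 3, chi_1: 0, chi_2: 2, chi_3: 1, chi_4: 2.

Derivation: Use <chi_rho, chi> = (1/|G|) sum_C |C| * chi_rho(C) * conj(chi(C)) with |G| = 5 for each irreducible chi in the table:
  <chi_rho, chi_0> = (1/5)[1*(8)*conj(1) + 1*(3 + 2*exp(-2*I*pi/5) + exp(-4*I*pi/5) + 2*exp(4*I*pi/5))*conj(1) + 1*(3 + 2*exp(-2*I*pi/5) + 2*exp(-4*I*pi/5) + exp(2*I*pi/5))*conj(1) + 1*(3 + exp(-2*I*pi/5) + 2*exp(4*I*pi/5) + 2*exp(2*I*pi/5))*conj(1) + 1*(3 + 2*exp(-4*I*pi/5) + exp(4*I*pi/5) + 2*exp(2*I*pi/5))*conj(1)]
      = (1/5)[(8) + (3 + 2*exp(-2*I*pi/5) + exp(-4*I*pi/5) + 2*exp(4*I*pi/5)) + (3 + 2*exp(-2*I*pi/5) + 2*exp(-4*I*pi/5) + exp(2*I*pi/5)) + (3 + exp(-2*I*pi/5) + 2*exp(4*I*pi/5) + 2*exp(2*I*pi/5)) + (3 + 2*exp(-4*I*pi/5) + exp(4*I*pi/5) + 2*exp(2*I*pi/5))] = 15/5 = 3
  <chi_rho, chi_1> = (1/5)[1*(8)*conj(1) + 1*(3 + 2*exp(-2*I*pi/5) + exp(-4*I*pi/5) + 2*exp(4*I*pi/5))*conj(exp(2*I*pi/5)) + 1*(3 + 2*exp(-2*I*pi/5) + 2*exp(-4*I*pi/5) + exp(2*I*pi/5))*conj(exp(4*I*pi/5)) + 1*(3 + exp(-2*I*pi/5) + 2*exp(4*I*pi/5) + 2*exp(2*I*pi/5))*conj(exp(-4*I*pi/5)) + 1*(3 + 2*exp(-4*I*pi/5) + exp(4*I*pi/5) + 2*exp(2*I*pi/5))*conj(exp(-2*I*pi/5))]
      = (1/5)[(8) + (3*exp(-2*I*pi/5) + 2*exp(-4*I*pi/5) + exp(4*I*pi/5) + 2*exp(2*I*pi/5)) + (3*exp(-4*I*pi/5) + exp(-2*I*pi/5) + 2*exp(4*I*pi/5) + 2*exp(2*I*pi/5)) + (2*exp(-2*I*pi/5) + 2*exp(-4*I*pi/5) + exp(2*I*pi/5) + 3*exp(4*I*pi/5)) + (2*exp(-2*I*pi/5) + exp(-4*I*pi/5) + 2*exp(4*I*pi/5) + 3*exp(2*I*pi/5))] = 0/5 = 0
  <chi_rho, chi_2> = (1/5)[1*(8)*conj(1) + 1*(3 + 2*exp(-2*I*pi/5) + exp(-4*I*pi/5) + 2*exp(4*I*pi/5))*conj(exp(4*I*pi/5)) + 1*(3 + 2*exp(-2*I*pi/5) + 2*exp(-4*I*pi/5) + exp(2*I*pi/5))*conj(exp(-2*I*pi/5)) + 1*(3 + exp(-2*I*pi/5) + 2*exp(4*I*pi/5) + 2*exp(2*I*pi/5))*conj(exp(2*I*pi/5)) + 1*(3 + 2*exp(-4*I*pi/5) + exp(4*I*pi/5) + 2*exp(2*I*pi/5))*conj(exp(-4*I*pi/5))]
      = (1/5)[(8) + (2 + 3*exp(-4*I*pi/5) + exp(2*I*pi/5) + 2*exp(4*I*pi/5)) + (2 + 2*exp(-2*I*pi/5) + exp(4*I*pi/5) + 3*exp(2*I*pi/5)) + (2 + 3*exp(-2*I*pi/5) + exp(-4*I*pi/5) + 2*exp(2*I*pi/5)) + (2 + 2*exp(-4*I*pi/5) + exp(-2*I*pi/5) + 3*exp(4*I*pi/5))] = 10/5 = 2
  <chi_rho, chi_3> = (1/5)[1*(8)*conj(1) + 1*(3 + 2*exp(-2*I*pi/5) + exp(-4*I*pi/5) + 2*exp(4*I*pi/5))*conj(exp(-4*I*pi/5)) + 1*(3 + 2*exp(-2*I*pi/5) + 2*exp(-4*I*pi/5) + exp(2*I*pi/5))*conj(exp(2*I*pi/5)) + 1*(3 + exp(-2*I*pi/5) + 2*exp(4*I*pi/5) + 2*exp(2*I*pi/5))*conj(exp(-2*I*pi/5)) + 1*(3 + 2*exp(-4*I*pi/5) + exp(4*I*pi/5) + 2*exp(2*I*pi/5))*conj(exp(4*I*pi/5))]
      = (1/5)[(8) + (1 + 2*exp(-2*I*pi/5) + 3*exp(4*I*pi/5) + 2*exp(2*I*pi/5)) + (1 + 3*exp(-2*I*pi/5) + 2*exp(-4*I*pi/5) + 2*exp(4*I*pi/5)) + (1 + 2*exp(-4*I*pi/5) + 2*exp(4*I*pi/5) + 3*exp(2*I*pi/5)) + (1 + 2*exp(-2*I*pi/5) + 3*exp(-4*I*pi/5) + 2*exp(2*I*pi/5))] = 5/5 = 1
  <chi_rho, chi_4> = (1/5)[1*(8)*conj(1) + 1*(3 + 2*exp(-2*I*pi/5) + exp(-4*I*pi/5) + 2*exp(4*I*pi/5))*conj(exp(-2*I*pi/5)) + 1*(3 + 2*exp(-2*I*pi/5) + 2*exp(-4*I*pi/5) + exp(2*I*pi/5))*conj(exp(-4*I*pi/5)) + 1*(3 + exp(-2*I*pi/5) + 2*exp(4*I*pi/5) + 2*exp(2*I*pi/5))*conj(exp(4*I*pi/5)) + 1*(3 + 2*exp(-4*I*pi/5) + exp(4*I*pi/5) + 2*exp(2*I*pi/5))*conj(exp(2*I*pi/5))]
      = (1/5)[(8) + (2 + 2*exp(-4*I*pi/5) + exp(-2*I*pi/5) + 3*exp(2*I*pi/5)) + (2 + exp(-4*I*pi/5) + 3*exp(4*I*pi/5) + 2*exp(2*I*pi/5)) + (2 + 2*exp(-2*I*pi/5) + 3*exp(-4*I*pi/5) + exp(4*I*pi/5)) + (2 + 3*exp(-2*I*pi/5) + exp(2*I*pi/5) + 2*exp(4*I*pi/5))] = 10/5 = 2
(Exp terms are combined using exp(i*s)*conj(exp(i*t)) = exp(i*(s-t)), and sums of them are collapsed using the identity that for every m > 1 the m distinct m-th roots of unity sum to 0, e.g. 1 + exp(2*I*pi/3) + exp(-2*I*pi/3) = 0.)
Dimension check: dim(rho) = sum (mult * dim) = 3*1 + 0*1 + 2*1 + 1*1 + 2*1 = 8 = chi_rho(e) = 8.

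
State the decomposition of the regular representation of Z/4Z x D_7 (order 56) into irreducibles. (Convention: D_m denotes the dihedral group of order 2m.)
Each irreducible V_i of dimension d_i appears with multiplicity d_i, i.e. rho_reg = (direct sum over all irreducibles V_i) d_i V_i. The irreducible dimensions for Z/4Z x D_7 are 1, 1, 1, 1, 1, 1, 1, 1, 2, 2, 2, 2, 2, 2, 2, 2, 2, 2, 2, 2: 8 irreducibles of dimension 1, each with multiplicity 1; 12 irreducibles of dimension 2, each with multiplicity 2. Total dimension 8*1*1 + 12*2*2 = 56 = |G|.

Proof sketch: General theorem: in the regular representation of a finite group G, each irreducible appears with multiplicity equal to its dimension. Check: dim(rho_reg) = sum d_i^2 = 1 + 1 + 1 + 1 + 1 + 1 + 1 + 1 + 4 + 4 + 4 + 4 + 4 + 4 + 4 + 4 + 4 + 4 + 4 + 4 = 56 = |G|.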